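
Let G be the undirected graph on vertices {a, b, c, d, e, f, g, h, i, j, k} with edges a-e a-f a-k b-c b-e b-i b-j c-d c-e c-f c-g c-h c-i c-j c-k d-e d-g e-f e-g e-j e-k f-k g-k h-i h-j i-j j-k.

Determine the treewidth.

3

A width-3 tree decomposition is:
Bags: B1 = {a, e, f, k}  B2 = {c, e, f, k}  B3 = {c, e, j, k}  B4 = {b, c, e, j}  B5 = {c, e, g, k}  B6 = {b, c, i, j}  B7 = {c, d, e, g}  B8 = {c, h, i, j}
Tree: B1–B2, B2–B3, B3–B4, B2–B5, B4–B6, B5–B7, B6–B8
Every bag has size at most 4, so the width is 4 − 1 = 3 and tw(G) ≤ 3. On the other hand G contains the 4-clique {c, d, e, g}. A clique must lie in a single bag of any decomposition, so no decomposition can have width below 3. The upper and lower bounds meet at 3, so that is the treewidth.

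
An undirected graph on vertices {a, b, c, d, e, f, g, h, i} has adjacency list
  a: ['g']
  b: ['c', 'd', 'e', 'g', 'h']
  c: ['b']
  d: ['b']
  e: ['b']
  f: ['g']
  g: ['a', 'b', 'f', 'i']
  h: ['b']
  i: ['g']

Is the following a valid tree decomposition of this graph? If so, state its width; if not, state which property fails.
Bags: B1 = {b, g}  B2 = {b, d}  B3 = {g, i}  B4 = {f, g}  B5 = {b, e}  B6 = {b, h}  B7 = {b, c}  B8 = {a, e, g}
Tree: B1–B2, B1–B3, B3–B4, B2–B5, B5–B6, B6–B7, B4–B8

A tree decomposition must satisfy three properties: every vertex lies in some bag; for every edge, both endpoints lie together in some bag; and for every vertex, the bags containing it form a connected subtree. Here bags containing vertex e are not connected in the tree, so the decomposition is invalid.

No — bags containing vertex e are not connected in the tree.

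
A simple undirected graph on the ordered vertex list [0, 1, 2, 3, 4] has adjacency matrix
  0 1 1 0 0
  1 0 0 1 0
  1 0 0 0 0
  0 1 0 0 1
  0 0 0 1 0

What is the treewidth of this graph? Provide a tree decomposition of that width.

Treewidth 1.
One optimal decomposition is:
Bags: B1 = {0, 2}  B2 = {0, 1}  B3 = {1, 3}  B4 = {3, 4}
Tree: B1–B2, B2–B3, B3–B4

Each bag holds 2 vertices, so the decomposition has width 1, which upper-bounds the treewidth. Any graph with an edge has treewidth ≥ 1, and G has the edge 2–0. Therefore the treewidth is 1.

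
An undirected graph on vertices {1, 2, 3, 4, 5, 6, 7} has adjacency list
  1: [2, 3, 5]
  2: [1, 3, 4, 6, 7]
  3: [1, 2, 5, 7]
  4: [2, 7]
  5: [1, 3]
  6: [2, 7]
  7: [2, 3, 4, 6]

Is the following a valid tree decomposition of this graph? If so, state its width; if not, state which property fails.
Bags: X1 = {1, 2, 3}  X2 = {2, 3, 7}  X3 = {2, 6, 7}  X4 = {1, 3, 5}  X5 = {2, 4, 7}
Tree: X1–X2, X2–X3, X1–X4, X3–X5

Yes; width 2.

Every vertex of G appears in some bag (union = {1, 2, 3, 4, 5, 6, 7}); every edge is covered by a bag; and for each vertex v the set of bags containing v is connected in the bag tree. The decomposition is therefore valid. The largest bag has 3 vertices, so the width is 2.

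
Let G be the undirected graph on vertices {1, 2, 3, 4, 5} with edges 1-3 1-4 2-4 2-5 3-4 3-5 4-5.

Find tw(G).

2

A width-2 tree decomposition is:
Bags: B1 = {3, 4, 5}  B2 = {2, 4, 5}  B3 = {1, 3, 4}
Tree: B1–B2, B1–B3
Every bag has size at most 3, so the width is 3 − 1 = 2 and tw(G) ≤ 2. For the lower bound, the 3 vertices {2, 4, 5} are pairwise adjacent, and any tree decomposition puts a clique entirely inside one bag — forcing width ≥ 2. Combining the bounds, tw(G) = 2.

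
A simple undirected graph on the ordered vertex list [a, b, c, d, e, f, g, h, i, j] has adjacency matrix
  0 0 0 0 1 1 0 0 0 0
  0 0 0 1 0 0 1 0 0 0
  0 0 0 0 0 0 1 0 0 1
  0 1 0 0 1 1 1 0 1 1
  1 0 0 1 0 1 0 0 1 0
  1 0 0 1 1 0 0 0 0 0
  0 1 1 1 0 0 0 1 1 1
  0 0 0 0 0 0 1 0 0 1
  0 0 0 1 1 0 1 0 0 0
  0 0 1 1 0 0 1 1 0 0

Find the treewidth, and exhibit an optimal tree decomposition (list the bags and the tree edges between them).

The largest bag has 3 vertices, giving width 2; this decomposition certifies tw(G) ≤ 2. For the lower bound, the 3 vertices {d, g, j} are pairwise adjacent, and any tree decomposition puts a clique entirely inside one bag — forcing width ≥ 2. Combining the bounds, tw(G) = 2.

Treewidth 2.
One such decomposition:
Bags: B1 = {d, g, i}  B2 = {d, g, j}  B3 = {d, e, i}  B4 = {d, e, f}  B5 = {c, g, j}  B6 = {a, e, f}  B7 = {g, h, j}  B8 = {b, d, g}
Tree: B1–B2, B1–B3, B3–B4, B2–B5, B4–B6, B5–B7, B2–B8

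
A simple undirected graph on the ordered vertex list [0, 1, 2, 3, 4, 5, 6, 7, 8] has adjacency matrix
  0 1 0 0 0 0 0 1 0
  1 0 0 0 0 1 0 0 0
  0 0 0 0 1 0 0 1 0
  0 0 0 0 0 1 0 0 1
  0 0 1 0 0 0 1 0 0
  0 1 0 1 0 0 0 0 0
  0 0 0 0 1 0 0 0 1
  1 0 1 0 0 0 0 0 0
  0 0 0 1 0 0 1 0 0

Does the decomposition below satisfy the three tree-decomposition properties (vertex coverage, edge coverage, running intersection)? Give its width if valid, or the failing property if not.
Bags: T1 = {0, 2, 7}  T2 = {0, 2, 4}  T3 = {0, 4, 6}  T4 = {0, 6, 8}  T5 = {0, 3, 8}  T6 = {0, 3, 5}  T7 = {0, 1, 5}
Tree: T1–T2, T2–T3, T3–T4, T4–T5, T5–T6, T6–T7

Checking the three conditions: (i) the bags cover all of {0, 1, 2, 3, 4, 5, 6, 7, 8}; (ii) for each edge, some bag contains both endpoints; (iii) the bags containing any fixed vertex form a subtree. All hold, so the decomposition is valid with width 3 − 1 = 2.

Yes; width 2.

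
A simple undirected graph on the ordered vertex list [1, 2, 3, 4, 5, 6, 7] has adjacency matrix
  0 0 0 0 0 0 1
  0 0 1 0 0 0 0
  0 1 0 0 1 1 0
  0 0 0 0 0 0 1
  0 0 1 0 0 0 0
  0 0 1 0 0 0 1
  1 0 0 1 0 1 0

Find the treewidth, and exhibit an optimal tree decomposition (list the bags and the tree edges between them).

Treewidth 1.
Bags: B1 = {1, 7}  B2 = {4, 7}  B3 = {6, 7}  B4 = {3, 6}  B5 = {2, 3}  B6 = {3, 5}
Tree: B1–B2, B2–B3, B3–B4, B4–B5, B5–B6

The largest bag has 2 vertices, giving width 1; this decomposition certifies tw(G) ≤ 1. G has an edge, so its treewidth is at least 1. Therefore the treewidth is 1.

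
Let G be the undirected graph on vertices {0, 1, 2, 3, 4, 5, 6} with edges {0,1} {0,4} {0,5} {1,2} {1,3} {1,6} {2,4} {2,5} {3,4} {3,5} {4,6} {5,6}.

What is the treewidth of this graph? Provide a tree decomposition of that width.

Every bag has size at most 4, so the width is 4 − 1 = 3 and tw(G) ≤ 3. For the lower bound: the 4 vertex sets {2,4}, {0,1}, {5}, {3} are disjoint, each induces a connected subgraph, and every pair is joined by at least one edge of G. Contracting each set to a single vertex therefore yields K_{4} as a minor, and since treewidth is minor-monotone, tw(G) ≥ tw(K_{4}) = 3. The upper and lower bounds meet at 3, so that is the treewidth.

Treewidth 3.
Bags: B1 = {1, 2, 4, 5}  B2 = {0, 1, 4, 5}  B3 = {1, 3, 4, 5}  B4 = {1, 4, 5, 6}
Tree: B1–B2, B2–B3, B3–B4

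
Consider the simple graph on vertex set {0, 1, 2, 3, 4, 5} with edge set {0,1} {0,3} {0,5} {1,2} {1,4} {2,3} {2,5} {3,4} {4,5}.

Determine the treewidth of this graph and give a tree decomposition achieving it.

Treewidth 3.
One optimal decomposition is:
Bags: B1 = {1, 2, 3, 5}  B2 = {1, 3, 4, 5}  B3 = {0, 1, 3, 5}
Tree: B1–B2, B2–B3

The largest bag has 4 vertices, giving width 3; this decomposition certifies tw(G) ≤ 3. For the lower bound: the 4 vertex sets {2,3}, {1,4}, {5}, {0} are disjoint, each induces a connected subgraph, and every pair is joined by at least one edge of G. Contracting each set to a single vertex therefore yields K_{4} as a minor, and since treewidth is minor-monotone, tw(G) ≥ tw(K_{4}) = 3. Hence tw(G) = 3 exactly.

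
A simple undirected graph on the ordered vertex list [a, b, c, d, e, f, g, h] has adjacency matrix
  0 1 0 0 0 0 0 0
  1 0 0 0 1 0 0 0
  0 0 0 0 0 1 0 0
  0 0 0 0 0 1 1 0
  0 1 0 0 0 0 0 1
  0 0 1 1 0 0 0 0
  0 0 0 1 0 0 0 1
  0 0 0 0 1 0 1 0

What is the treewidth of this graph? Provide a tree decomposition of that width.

Each bag holds 2 vertices, so the decomposition has width 1, which upper-bounds the treewidth. G has an edge, so its treewidth is at least 1. Hence tw(G) = 1 exactly.

Treewidth 1.
One optimal decomposition is:
Bags: B1 = {c, f}  B2 = {d, f}  B3 = {d, g}  B4 = {g, h}  B5 = {e, h}  B6 = {b, e}  B7 = {a, b}
Tree: B1–B2, B2–B3, B3–B4, B4–B5, B5–B6, B6–B7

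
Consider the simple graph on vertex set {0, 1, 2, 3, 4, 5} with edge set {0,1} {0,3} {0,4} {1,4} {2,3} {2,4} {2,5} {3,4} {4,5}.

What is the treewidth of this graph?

A width-2 tree decomposition is:
Bags: B1 = {2, 4, 5}  B2 = {2, 3, 4}  B3 = {0, 3, 4}  B4 = {0, 1, 4}
Tree: B1–B2, B2–B3, B3–B4
Each bag holds 3 vertices, so the decomposition has width 2, which upper-bounds the treewidth. On the other hand G contains the 3-clique {0, 1, 4}. A clique must lie in a single bag of any decomposition, so no decomposition can have width below 2. Combining the bounds, tw(G) = 2.

2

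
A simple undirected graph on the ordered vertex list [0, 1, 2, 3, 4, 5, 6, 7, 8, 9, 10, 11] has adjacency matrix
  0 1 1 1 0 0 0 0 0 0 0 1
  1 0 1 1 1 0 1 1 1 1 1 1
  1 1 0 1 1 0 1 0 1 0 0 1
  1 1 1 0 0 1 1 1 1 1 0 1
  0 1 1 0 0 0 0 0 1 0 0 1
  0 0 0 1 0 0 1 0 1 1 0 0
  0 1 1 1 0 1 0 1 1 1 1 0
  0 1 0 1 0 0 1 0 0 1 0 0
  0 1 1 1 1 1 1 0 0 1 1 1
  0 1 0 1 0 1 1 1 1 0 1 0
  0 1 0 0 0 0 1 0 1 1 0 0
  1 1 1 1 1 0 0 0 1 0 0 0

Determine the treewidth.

4

A width-4 tree decomposition is:
Bags: B1 = {1, 2, 3, 6, 8}  B2 = {1, 3, 6, 8, 9}  B3 = {3, 5, 6, 8, 9}  B4 = {1, 2, 3, 8, 11}  B5 = {0, 1, 2, 3, 11}  B6 = {1, 2, 4, 8, 11}  B7 = {1, 6, 8, 9, 10}  B8 = {1, 3, 6, 7, 9}
Tree: B1–B2, B2–B3, B1–B4, B4–B5, B4–B6, B2–B7, B2–B8
The largest bag has 5 vertices, giving width 4; this decomposition certifies tw(G) ≤ 4. For the lower bound, the 5 vertices {1, 6, 8, 9, 10} are pairwise adjacent, and any tree decomposition puts a clique entirely inside one bag — forcing width ≥ 4. Hence tw(G) = 4 exactly.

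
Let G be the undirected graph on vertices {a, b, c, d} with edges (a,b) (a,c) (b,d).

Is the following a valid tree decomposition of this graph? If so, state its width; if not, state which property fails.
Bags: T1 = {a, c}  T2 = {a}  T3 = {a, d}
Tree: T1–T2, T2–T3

A tree decomposition must satisfy three properties: every vertex lies in some bag; for every edge, both endpoints lie together in some bag; and for every vertex, the bags containing it form a connected subtree. Here vertex b appears in no bag, so the decomposition is invalid.

No — vertex b appears in no bag.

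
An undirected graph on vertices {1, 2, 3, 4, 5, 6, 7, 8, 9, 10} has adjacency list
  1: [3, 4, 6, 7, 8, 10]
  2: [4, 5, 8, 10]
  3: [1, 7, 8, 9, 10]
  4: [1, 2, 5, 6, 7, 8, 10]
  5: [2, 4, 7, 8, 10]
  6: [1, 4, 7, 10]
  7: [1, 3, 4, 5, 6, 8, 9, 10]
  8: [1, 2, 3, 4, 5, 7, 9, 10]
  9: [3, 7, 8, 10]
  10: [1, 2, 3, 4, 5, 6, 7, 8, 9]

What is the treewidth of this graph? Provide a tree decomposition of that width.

Each bag holds 5 vertices, so the decomposition has width 4, which upper-bounds the treewidth. On the other hand G contains the 5-clique {2, 4, 5, 8, 10}. A clique must lie in a single bag of any decomposition, so no decomposition can have width below 4. Therefore the treewidth is 4.

Treewidth 4.
One optimal decomposition is:
Bags: B1 = {1, 3, 7, 8, 10}  B2 = {1, 4, 7, 8, 10}  B3 = {4, 5, 7, 8, 10}  B4 = {3, 7, 8, 9, 10}  B5 = {1, 4, 6, 7, 10}  B6 = {2, 4, 5, 8, 10}
Tree: B1–B2, B2–B3, B1–B4, B2–B5, B3–B6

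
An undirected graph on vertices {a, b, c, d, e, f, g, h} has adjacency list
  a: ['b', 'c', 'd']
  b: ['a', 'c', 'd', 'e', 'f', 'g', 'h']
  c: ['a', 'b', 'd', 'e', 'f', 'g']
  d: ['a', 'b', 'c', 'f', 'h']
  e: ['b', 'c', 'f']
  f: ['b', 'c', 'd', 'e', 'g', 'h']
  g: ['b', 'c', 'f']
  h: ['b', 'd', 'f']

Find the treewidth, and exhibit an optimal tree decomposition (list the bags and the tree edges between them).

Every bag has size at most 4, so the width is 4 − 1 = 3 and tw(G) ≤ 3. For the lower bound, the 4 vertices {a, b, c, d} are pairwise adjacent, and any tree decomposition puts a clique entirely inside one bag — forcing width ≥ 3. Combining the bounds, tw(G) = 3.

Treewidth 3.
Bags: B1 = {b, c, f, g}  B2 = {b, c, d, f}  B3 = {b, d, f, h}  B4 = {a, b, c, d}  B5 = {b, c, e, f}
Tree: B1–B2, B2–B3, B2–B4, B1–B5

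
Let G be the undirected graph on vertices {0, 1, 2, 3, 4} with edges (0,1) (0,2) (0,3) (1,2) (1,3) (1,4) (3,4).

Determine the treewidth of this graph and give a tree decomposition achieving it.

Each bag holds 3 vertices, so the decomposition has width 2, which upper-bounds the treewidth. For the lower bound, the 3 vertices {0, 1, 2} are pairwise adjacent, and any tree decomposition puts a clique entirely inside one bag — forcing width ≥ 2. Combining the bounds, tw(G) = 2.

Treewidth 2.
One such decomposition:
Bags: B1 = {0, 1, 2}  B2 = {0, 1, 3}  B3 = {1, 3, 4}
Tree: B1–B2, B2–B3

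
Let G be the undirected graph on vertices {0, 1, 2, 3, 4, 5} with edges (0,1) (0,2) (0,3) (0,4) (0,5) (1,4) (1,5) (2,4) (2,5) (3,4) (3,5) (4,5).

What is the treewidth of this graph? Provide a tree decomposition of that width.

Every bag has size at most 4, so the width is 4 − 1 = 3 and tw(G) ≤ 3. Conversely, {0, 1, 4, 5} is a clique of size 4, and the vertices of any clique must share a bag in every tree decomposition; so some bag has ≥ 4 vertices and tw(G) ≥ 3. The upper and lower bounds meet at 3, so that is the treewidth.

Treewidth 3.
Bags: B1 = {0, 3, 4, 5}  B2 = {0, 2, 4, 5}  B3 = {0, 1, 4, 5}
Tree: B1–B2, B1–B3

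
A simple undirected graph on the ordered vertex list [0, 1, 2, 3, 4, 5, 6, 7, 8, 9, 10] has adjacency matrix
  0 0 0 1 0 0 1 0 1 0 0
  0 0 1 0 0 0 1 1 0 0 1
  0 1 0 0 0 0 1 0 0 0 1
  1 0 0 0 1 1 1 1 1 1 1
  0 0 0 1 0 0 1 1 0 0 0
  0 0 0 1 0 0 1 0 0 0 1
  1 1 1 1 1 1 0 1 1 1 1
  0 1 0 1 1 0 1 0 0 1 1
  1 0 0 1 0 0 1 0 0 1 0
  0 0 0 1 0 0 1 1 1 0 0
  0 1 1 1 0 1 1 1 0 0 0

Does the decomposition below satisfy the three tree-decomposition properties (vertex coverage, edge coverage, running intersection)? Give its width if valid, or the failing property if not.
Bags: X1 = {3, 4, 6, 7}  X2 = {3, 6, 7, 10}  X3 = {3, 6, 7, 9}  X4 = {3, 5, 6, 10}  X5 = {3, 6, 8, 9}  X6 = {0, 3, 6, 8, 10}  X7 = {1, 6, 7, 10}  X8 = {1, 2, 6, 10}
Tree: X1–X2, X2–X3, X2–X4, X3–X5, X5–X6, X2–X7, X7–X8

No — bags containing vertex 10 are not connected in the tree.

A tree decomposition must satisfy three properties: every vertex lies in some bag; for every edge, both endpoints lie together in some bag; and for every vertex, the bags containing it form a connected subtree. Here bags containing vertex 10 are not connected in the tree, so the decomposition is invalid.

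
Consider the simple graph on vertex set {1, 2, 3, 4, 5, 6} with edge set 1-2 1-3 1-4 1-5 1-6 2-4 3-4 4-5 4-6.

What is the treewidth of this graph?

A width-2 tree decomposition is:
Bags: B1 = {1, 4, 5}  B2 = {1, 2, 4}  B3 = {1, 4, 6}  B4 = {1, 3, 4}
Tree: B1–B2, B1–B3, B1–B4
The largest bag has 3 vertices, giving width 2; this decomposition certifies tw(G) ≤ 2. On the other hand G contains the 3-clique {1, 2, 4}. A clique must lie in a single bag of any decomposition, so no decomposition can have width below 2. Hence tw(G) = 2 exactly.

2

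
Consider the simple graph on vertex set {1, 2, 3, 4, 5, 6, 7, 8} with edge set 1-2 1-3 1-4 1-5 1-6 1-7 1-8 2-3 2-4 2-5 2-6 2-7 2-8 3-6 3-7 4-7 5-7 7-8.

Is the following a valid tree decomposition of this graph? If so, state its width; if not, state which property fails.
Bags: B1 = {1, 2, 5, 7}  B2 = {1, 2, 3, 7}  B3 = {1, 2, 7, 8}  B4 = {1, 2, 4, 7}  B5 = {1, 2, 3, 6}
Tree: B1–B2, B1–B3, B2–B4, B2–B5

Vertex coverage: the bags together contain {1, 2, 3, 4, 5, 6, 7, 8}, the full vertex set. Edge coverage: each edge of G has both endpoints in at least one bag. Running intersection: for every vertex, the bags containing it form a connected subtree. All three properties hold, so this is a valid tree decomposition of width max|bag| − 1 = 3, and hence tw(G) ≤ 3.

Yes; width 3.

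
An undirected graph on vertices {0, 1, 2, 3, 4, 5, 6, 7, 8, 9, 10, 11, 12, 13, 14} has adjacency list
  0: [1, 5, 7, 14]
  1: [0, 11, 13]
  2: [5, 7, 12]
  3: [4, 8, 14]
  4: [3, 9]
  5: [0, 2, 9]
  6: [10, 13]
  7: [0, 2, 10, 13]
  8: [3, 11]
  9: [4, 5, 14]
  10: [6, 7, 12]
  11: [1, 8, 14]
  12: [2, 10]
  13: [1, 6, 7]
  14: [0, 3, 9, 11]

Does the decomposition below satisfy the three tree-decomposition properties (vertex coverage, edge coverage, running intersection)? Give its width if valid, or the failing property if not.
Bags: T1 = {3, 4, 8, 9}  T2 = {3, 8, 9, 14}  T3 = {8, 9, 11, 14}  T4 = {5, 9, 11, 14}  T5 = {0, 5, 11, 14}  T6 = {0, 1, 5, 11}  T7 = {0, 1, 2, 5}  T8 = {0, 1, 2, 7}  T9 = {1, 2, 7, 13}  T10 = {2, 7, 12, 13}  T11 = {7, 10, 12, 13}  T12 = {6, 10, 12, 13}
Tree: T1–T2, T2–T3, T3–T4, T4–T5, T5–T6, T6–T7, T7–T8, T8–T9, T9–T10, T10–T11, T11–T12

Yes; width 3.

Vertex coverage: the bags together contain {0, 1, 2, 3, 4, 5, 6, 7, 8, 9, 10, 11, 12, 13, 14}, the full vertex set. Edge coverage: each edge of G has both endpoints in at least one bag. Running intersection: for every vertex, the bags containing it form a connected subtree. All three properties hold, so this is a valid tree decomposition of width max|bag| − 1 = 3, and hence tw(G) ≤ 3.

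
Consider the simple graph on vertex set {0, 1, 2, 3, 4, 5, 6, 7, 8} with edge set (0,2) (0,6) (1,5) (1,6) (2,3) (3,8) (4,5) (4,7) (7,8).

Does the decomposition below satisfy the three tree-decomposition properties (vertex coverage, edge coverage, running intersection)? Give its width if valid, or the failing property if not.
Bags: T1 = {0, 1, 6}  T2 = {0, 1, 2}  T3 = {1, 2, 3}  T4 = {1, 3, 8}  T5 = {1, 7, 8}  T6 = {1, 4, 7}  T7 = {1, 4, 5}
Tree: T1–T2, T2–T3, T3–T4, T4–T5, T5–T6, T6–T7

Vertex coverage: the bags together contain {0, 1, 2, 3, 4, 5, 6, 7, 8}, the full vertex set. Edge coverage: each edge of G has both endpoints in at least one bag. Running intersection: for every vertex, the bags containing it form a connected subtree. All three properties hold, so this is a valid tree decomposition of width max|bag| − 1 = 2, and hence tw(G) ≤ 2.

Yes; width 2.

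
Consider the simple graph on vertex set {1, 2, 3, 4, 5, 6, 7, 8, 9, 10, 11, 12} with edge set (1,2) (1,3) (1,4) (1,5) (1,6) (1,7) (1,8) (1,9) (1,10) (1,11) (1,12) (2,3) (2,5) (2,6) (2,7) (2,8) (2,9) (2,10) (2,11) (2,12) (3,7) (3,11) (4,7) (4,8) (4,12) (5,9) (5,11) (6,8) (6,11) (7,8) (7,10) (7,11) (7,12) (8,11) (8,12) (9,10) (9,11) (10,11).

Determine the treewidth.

4

A width-4 tree decomposition is:
Bags: B1 = {1, 2, 7, 8, 11}  B2 = {1, 2, 7, 10, 11}  B3 = {1, 2, 9, 10, 11}  B4 = {1, 2, 3, 7, 11}  B5 = {1, 2, 7, 8, 12}  B6 = {1, 2, 6, 8, 11}  B7 = {1, 2, 5, 9, 11}  B8 = {1, 4, 7, 8, 12}
Tree: B1–B2, B2–B3, B1–B4, B1–B5, B1–B6, B3–B7, B5–B8
Every bag has size at most 5, so the width is 5 − 1 = 4 and tw(G) ≤ 4. Conversely, {1, 2, 9, 10, 11} is a clique of size 5, and the vertices of any clique must share a bag in every tree decomposition; so some bag has ≥ 5 vertices and tw(G) ≥ 4. The upper and lower bounds meet at 4, so that is the treewidth.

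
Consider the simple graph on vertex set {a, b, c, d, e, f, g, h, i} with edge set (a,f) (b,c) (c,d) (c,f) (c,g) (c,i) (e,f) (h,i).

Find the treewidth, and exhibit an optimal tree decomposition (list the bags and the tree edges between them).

The largest bag has 2 vertices, giving width 1; this decomposition certifies tw(G) ≤ 1. G has an edge, so its treewidth is at least 1. Hence tw(G) = 1 exactly.

Treewidth 1.
One such decomposition:
Bags: B1 = {c, d}  B2 = {c, g}  B3 = {b, c}  B4 = {c, i}  B5 = {c, f}  B6 = {h, i}  B7 = {e, f}  B8 = {a, f}
Tree: B1–B2, B1–B3, B3–B4, B2–B5, B4–B6, B5–B7, B5–B8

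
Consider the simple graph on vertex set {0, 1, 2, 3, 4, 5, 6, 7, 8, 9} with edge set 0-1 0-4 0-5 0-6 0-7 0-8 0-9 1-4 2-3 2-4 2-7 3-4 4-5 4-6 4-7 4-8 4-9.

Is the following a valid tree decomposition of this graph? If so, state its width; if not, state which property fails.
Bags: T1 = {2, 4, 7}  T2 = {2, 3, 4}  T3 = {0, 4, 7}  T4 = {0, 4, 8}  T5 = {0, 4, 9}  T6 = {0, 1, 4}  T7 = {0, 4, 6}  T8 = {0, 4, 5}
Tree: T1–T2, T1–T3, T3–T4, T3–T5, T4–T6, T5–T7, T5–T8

Every vertex of G appears in some bag (union = {0, 1, 2, 3, 4, 5, 6, 7, 8, 9}); every edge is covered by a bag; and for each vertex v the set of bags containing v is connected in the bag tree. The decomposition is therefore valid. The largest bag has 3 vertices, so the width is 2.

Yes; width 2.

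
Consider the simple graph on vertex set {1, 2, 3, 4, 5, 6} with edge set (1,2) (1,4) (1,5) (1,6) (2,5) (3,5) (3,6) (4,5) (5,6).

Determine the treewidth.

A width-2 tree decomposition is:
Bags: B1 = {1, 5, 6}  B2 = {1, 4, 5}  B3 = {1, 2, 5}  B4 = {3, 5, 6}
Tree: B1–B2, B2–B3, B1–B4
Each bag holds 3 vertices, so the decomposition has width 2, which upper-bounds the treewidth. For the lower bound, the 3 vertices {1, 2, 5} are pairwise adjacent, and any tree decomposition puts a clique entirely inside one bag — forcing width ≥ 2. The upper and lower bounds meet at 2, so that is the treewidth.

2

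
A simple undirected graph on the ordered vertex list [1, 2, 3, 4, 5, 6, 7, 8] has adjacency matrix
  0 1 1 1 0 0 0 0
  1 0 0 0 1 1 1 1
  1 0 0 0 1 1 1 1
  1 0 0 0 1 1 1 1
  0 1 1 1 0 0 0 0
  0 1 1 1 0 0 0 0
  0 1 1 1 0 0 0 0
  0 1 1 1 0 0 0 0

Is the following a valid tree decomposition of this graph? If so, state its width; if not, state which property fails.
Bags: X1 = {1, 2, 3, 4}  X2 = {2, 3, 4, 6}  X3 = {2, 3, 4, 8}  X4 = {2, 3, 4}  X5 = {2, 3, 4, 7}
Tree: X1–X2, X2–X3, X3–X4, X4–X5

A tree decomposition must satisfy three properties: every vertex lies in some bag; for every edge, both endpoints lie together in some bag; and for every vertex, the bags containing it form a connected subtree. Here vertex 5 appears in no bag, so the decomposition is invalid.

No — vertex 5 appears in no bag.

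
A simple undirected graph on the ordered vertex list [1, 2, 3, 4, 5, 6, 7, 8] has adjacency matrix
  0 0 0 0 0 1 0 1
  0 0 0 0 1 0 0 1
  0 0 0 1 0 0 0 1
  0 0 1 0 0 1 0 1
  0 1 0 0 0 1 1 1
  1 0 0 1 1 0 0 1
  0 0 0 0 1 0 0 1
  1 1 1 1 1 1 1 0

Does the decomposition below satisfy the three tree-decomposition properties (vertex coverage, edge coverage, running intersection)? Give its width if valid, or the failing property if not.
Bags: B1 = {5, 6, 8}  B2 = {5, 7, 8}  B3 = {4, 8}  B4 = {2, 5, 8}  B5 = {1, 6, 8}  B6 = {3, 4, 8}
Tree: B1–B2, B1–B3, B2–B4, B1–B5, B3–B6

No — edge (6,4) lies in no bag.

A tree decomposition must satisfy three properties: every vertex lies in some bag; for every edge, both endpoints lie together in some bag; and for every vertex, the bags containing it form a connected subtree. Here edge (6,4) lies in no bag, so the decomposition is invalid.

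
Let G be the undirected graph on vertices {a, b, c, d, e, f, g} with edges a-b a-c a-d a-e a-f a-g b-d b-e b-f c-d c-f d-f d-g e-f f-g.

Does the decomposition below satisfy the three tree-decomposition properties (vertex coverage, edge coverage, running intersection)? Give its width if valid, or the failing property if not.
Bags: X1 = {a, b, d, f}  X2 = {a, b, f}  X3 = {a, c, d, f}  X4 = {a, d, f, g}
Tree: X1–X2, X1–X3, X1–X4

A tree decomposition must satisfy three properties: every vertex lies in some bag; for every edge, both endpoints lie together in some bag; and for every vertex, the bags containing it form a connected subtree. Here vertex e appears in no bag, so the decomposition is invalid.

No — vertex e appears in no bag.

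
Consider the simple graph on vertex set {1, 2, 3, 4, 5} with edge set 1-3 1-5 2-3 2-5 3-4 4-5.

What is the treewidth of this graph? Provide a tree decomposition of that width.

Every bag has size at most 3, so the width is 3 − 1 = 2 and tw(G) ≤ 2. For the lower bound, G contains the cycle 2–3–4–5–2, so G is not a forest; only forests have treewidth ≤ 1, hence tw(G) ≥ 2. The upper and lower bounds meet at 2, so that is the treewidth.

Treewidth 2.
Bags: B1 = {2, 3, 5}  B2 = {3, 4, 5}  B3 = {1, 3, 5}
Tree: B1–B2, B2–B3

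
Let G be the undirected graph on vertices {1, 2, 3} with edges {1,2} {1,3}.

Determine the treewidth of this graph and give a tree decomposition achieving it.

Treewidth 1.
Bags: B1 = {1, 2}  B2 = {1, 3}
Tree: B1–B2

The largest bag has 2 vertices, giving width 1; this decomposition certifies tw(G) ≤ 1. Since G has at least one edge (e.g. 1–2), it is not an edgeless graph, so tw(G) ≥ 1. Hence tw(G) = 1 exactly.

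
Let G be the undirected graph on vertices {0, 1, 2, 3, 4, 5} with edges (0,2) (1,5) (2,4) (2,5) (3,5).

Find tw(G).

1

A width-1 tree decomposition is:
Bags: B1 = {3, 5}  B2 = {2, 5}  B3 = {0, 2}  B4 = {2, 4}  B5 = {1, 5}
Tree: B1–B2, B2–B3, B3–B4, B2–B5
Each bag holds 2 vertices, so the decomposition has width 1, which upper-bounds the treewidth. Any graph with an edge has treewidth ≥ 1, and G has the edge 5–3. Combining the bounds, tw(G) = 1.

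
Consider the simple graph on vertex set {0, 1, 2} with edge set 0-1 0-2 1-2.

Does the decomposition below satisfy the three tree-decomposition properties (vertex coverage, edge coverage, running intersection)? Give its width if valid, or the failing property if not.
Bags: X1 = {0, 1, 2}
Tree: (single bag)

Yes; width 2.

Every vertex of G appears in some bag (union = {0, 1, 2}); every edge is covered by a bag; and for each vertex v the set of bags containing v is connected in the bag tree. The decomposition is therefore valid. The largest bag has 3 vertices, so the width is 2.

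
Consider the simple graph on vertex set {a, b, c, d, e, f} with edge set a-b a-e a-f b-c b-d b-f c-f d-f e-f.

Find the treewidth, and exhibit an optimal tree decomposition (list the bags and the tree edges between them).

Each bag holds 3 vertices, so the decomposition has width 2, which upper-bounds the treewidth. Conversely, {a, e, f} is a clique of size 3, and the vertices of any clique must share a bag in every tree decomposition; so some bag has ≥ 3 vertices and tw(G) ≥ 2. The upper and lower bounds meet at 2, so that is the treewidth.

Treewidth 2.
One optimal decomposition is:
Bags: B1 = {b, d, f}  B2 = {a, b, f}  B3 = {a, e, f}  B4 = {b, c, f}
Tree: B1–B2, B2–B3, B1–B4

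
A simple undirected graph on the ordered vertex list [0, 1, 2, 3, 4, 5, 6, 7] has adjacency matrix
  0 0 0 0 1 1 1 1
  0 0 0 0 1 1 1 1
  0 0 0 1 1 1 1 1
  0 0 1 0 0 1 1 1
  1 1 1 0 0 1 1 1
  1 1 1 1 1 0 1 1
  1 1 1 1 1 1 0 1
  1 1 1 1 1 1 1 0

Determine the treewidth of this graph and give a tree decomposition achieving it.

Treewidth 4.
One optimal decomposition is:
Bags: B1 = {1, 4, 5, 6, 7}  B2 = {2, 4, 5, 6, 7}  B3 = {0, 4, 5, 6, 7}  B4 = {2, 3, 5, 6, 7}
Tree: B1–B2, B1–B3, B2–B4

Every bag has size at most 5, so the width is 5 − 1 = 4 and tw(G) ≤ 4. For the lower bound, the 5 vertices {2, 3, 5, 6, 7} are pairwise adjacent, and any tree decomposition puts a clique entirely inside one bag — forcing width ≥ 4. Hence tw(G) = 4 exactly.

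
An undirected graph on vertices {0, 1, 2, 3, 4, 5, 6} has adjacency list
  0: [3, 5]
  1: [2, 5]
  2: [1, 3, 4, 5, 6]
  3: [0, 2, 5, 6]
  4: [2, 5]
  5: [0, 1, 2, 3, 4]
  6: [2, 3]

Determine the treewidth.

2

A width-2 tree decomposition is:
Bags: B1 = {2, 4, 5}  B2 = {2, 3, 5}  B3 = {0, 3, 5}  B4 = {2, 3, 6}  B5 = {1, 2, 5}
Tree: B1–B2, B2–B3, B2–B4, B1–B5
The largest bag has 3 vertices, giving width 2; this decomposition certifies tw(G) ≤ 2. For the lower bound, the 3 vertices {0, 3, 5} are pairwise adjacent, and any tree decomposition puts a clique entirely inside one bag — forcing width ≥ 2. Hence tw(G) = 2 exactly.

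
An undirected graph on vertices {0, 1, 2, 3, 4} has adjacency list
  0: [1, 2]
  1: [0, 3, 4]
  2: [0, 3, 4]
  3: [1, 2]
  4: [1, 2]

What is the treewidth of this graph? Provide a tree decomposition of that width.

Each bag holds 3 vertices, so the decomposition has width 2, which upper-bounds the treewidth. The edges 0–2–3–1–0 form a cycle, so G is not a tree and its treewidth is at least 2. Hence tw(G) = 2 exactly.

Treewidth 2.
One such decomposition:
Bags: B1 = {0, 1, 2}  B2 = {1, 2, 3}  B3 = {1, 2, 4}
Tree: B1–B2, B2–B3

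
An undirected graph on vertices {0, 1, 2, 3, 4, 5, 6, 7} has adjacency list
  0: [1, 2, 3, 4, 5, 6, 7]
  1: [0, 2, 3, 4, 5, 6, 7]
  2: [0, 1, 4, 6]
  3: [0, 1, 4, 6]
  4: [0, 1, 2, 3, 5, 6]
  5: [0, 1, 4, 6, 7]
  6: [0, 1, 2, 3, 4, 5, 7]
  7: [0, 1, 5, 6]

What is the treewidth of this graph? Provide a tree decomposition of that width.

Every bag has size at most 5, so the width is 5 − 1 = 4 and tw(G) ≤ 4. For the lower bound, the 5 vertices {0, 1, 2, 4, 6} are pairwise adjacent, and any tree decomposition puts a clique entirely inside one bag — forcing width ≥ 4. The upper and lower bounds meet at 4, so that is the treewidth.

Treewidth 4.
Bags: B1 = {0, 1, 2, 4, 6}  B2 = {0, 1, 3, 4, 6}  B3 = {0, 1, 4, 5, 6}  B4 = {0, 1, 5, 6, 7}
Tree: B1–B2, B2–B3, B3–B4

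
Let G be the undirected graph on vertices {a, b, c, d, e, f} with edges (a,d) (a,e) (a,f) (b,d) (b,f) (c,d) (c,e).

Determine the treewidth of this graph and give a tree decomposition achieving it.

Treewidth 2.
One optimal decomposition is:
Bags: B1 = {c, d, e}  B2 = {a, d, e}  B3 = {a, b, d}  B4 = {a, b, f}
Tree: B1–B2, B2–B3, B3–B4

Each bag holds 3 vertices, so the decomposition has width 2, which upper-bounds the treewidth. Since c–e–a–d–c is a cycle in G, G is not acyclic. Forests are exactly the graphs of treewidth ≤ 1, so tw(G) ≥ 2. Combining the bounds, tw(G) = 2.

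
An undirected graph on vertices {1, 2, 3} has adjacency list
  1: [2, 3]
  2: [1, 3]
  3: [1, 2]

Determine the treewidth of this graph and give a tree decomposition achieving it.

A single bag containing all 3 vertices is trivially a valid decomposition of width 2. For the lower bound, the 3 vertices {1, 2, 3} are pairwise adjacent, and any tree decomposition puts a clique entirely inside one bag — forcing width ≥ 2. Combining the bounds, tw(G) = 2.

Treewidth 2.
Bags: B1 = {1, 2, 3}
Tree: (single bag)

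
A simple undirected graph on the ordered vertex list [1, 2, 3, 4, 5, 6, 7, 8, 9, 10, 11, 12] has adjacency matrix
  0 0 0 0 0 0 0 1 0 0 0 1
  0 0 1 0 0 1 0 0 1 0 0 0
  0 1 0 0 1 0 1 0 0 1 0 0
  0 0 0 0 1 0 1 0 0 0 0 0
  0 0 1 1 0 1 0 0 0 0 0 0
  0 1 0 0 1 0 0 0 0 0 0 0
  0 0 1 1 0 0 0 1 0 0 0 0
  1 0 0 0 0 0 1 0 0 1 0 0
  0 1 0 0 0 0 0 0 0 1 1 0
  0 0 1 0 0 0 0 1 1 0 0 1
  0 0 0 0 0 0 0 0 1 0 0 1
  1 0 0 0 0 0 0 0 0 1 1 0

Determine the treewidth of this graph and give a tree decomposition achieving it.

Every bag has size at most 4, so the width is 4 − 1 = 3 and tw(G) ≤ 3. For the lower bound: the 4 vertex sets {1,11,12}, {9}, {10}, {2,3,7,8} are disjoint, each induces a connected subgraph, and every pair is joined by at least one edge of G. Contracting each set to a single vertex therefore yields K_{4} as a minor, and since treewidth is minor-monotone, tw(G) ≥ tw(K_{4}) = 3. Hence tw(G) = 3 exactly.

Treewidth 3.
One such decomposition:
Bags: B1 = {1, 9, 11, 12}  B2 = {1, 9, 10, 12}  B3 = {1, 8, 9, 10}  B4 = {2, 8, 9, 10}  B5 = {2, 3, 8, 10}  B6 = {2, 3, 7, 8}  B7 = {2, 3, 6, 7}  B8 = {3, 5, 6, 7}  B9 = {4, 5, 6, 7}
Tree: B1–B2, B2–B3, B3–B4, B4–B5, B5–B6, B6–B7, B7–B8, B8–B9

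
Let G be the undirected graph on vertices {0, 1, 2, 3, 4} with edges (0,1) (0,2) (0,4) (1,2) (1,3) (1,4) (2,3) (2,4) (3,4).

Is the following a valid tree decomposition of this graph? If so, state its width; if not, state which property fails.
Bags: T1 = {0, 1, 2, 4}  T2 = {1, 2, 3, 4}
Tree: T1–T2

Yes; width 3.

Checking the three conditions: (i) the bags cover all of {0, 1, 2, 3, 4}; (ii) for each edge, some bag contains both endpoints; (iii) the bags containing any fixed vertex form a subtree. All hold, so the decomposition is valid with width 4 − 1 = 3.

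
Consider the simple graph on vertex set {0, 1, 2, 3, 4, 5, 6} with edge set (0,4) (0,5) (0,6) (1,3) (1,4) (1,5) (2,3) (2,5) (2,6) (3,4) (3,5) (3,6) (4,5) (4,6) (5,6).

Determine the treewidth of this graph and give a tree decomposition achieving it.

The largest bag has 4 vertices, giving width 3; this decomposition certifies tw(G) ≤ 3. On the other hand G contains the 4-clique {0, 4, 5, 6}. A clique must lie in a single bag of any decomposition, so no decomposition can have width below 3. Therefore the treewidth is 3.

Treewidth 3.
Bags: B1 = {3, 4, 5, 6}  B2 = {2, 3, 5, 6}  B3 = {0, 4, 5, 6}  B4 = {1, 3, 4, 5}
Tree: B1–B2, B1–B3, B1–B4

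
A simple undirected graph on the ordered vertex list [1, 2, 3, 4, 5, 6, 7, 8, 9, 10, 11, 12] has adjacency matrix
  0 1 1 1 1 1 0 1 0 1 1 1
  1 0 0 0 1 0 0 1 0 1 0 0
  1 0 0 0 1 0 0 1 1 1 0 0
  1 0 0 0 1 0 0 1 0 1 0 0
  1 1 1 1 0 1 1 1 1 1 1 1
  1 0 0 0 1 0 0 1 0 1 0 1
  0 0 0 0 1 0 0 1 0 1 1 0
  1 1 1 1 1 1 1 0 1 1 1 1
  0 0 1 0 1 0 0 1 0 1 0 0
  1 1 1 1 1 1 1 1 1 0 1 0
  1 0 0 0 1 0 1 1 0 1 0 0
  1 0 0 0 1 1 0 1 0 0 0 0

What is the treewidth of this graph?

A width-4 tree decomposition is:
Bags: B1 = {1, 5, 8, 10, 11}  B2 = {1, 2, 5, 8, 10}  B3 = {1, 4, 5, 8, 10}  B4 = {1, 3, 5, 8, 10}  B5 = {5, 7, 8, 10, 11}  B6 = {1, 5, 6, 8, 10}  B7 = {1, 5, 6, 8, 12}  B8 = {3, 5, 8, 9, 10}
Tree: B1–B2, B2–B3, B3–B4, B1–B5, B1–B6, B6–B7, B4–B8
The largest bag has 5 vertices, giving width 4; this decomposition certifies tw(G) ≤ 4. Conversely, {1, 2, 5, 8, 10} is a clique of size 5, and the vertices of any clique must share a bag in every tree decomposition; so some bag has ≥ 5 vertices and tw(G) ≥ 4. The upper and lower bounds meet at 4, so that is the treewidth.

4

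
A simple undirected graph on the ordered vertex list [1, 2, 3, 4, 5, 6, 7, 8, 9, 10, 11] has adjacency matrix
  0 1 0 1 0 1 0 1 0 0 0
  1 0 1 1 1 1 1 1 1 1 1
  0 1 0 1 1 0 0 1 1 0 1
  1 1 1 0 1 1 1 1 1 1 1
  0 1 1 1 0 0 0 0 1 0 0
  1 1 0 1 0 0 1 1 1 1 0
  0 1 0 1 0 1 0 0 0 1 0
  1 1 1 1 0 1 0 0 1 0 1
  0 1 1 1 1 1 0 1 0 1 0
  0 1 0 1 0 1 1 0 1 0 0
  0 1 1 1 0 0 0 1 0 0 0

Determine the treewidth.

A width-4 tree decomposition is:
Bags: B1 = {2, 3, 4, 8, 9}  B2 = {2, 3, 4, 8, 11}  B3 = {2, 4, 6, 8, 9}  B4 = {2, 4, 6, 9, 10}  B5 = {1, 2, 4, 6, 8}  B6 = {2, 4, 6, 7, 10}  B7 = {2, 3, 4, 5, 9}
Tree: B1–B2, B1–B3, B3–B4, B3–B5, B4–B6, B1–B7
Every bag has size at most 5, so the width is 5 − 1 = 4 and tw(G) ≤ 4. Conversely, {2, 3, 4, 8, 11} is a clique of size 5, and the vertices of any clique must share a bag in every tree decomposition; so some bag has ≥ 5 vertices and tw(G) ≥ 4. Combining the bounds, tw(G) = 4.

4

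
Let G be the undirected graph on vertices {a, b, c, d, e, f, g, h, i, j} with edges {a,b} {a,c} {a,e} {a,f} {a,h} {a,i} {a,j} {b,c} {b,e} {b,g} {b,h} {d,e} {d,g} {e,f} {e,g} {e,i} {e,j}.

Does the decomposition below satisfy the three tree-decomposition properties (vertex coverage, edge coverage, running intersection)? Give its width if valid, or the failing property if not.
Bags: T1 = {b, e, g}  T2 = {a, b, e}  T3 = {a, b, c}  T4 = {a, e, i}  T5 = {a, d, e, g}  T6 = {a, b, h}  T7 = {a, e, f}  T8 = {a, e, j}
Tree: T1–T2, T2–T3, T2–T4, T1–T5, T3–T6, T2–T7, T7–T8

A tree decomposition must satisfy three properties: every vertex lies in some bag; for every edge, both endpoints lie together in some bag; and for every vertex, the bags containing it form a connected subtree. Here bags containing vertex a are not connected in the tree, so the decomposition is invalid.

No — bags containing vertex a are not connected in the tree.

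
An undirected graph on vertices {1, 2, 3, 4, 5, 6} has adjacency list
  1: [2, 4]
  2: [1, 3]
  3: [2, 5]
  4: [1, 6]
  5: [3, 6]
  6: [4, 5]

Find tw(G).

A width-2 tree decomposition is:
Bags: B1 = {3, 5, 6}  B2 = {3, 4, 6}  B3 = {1, 3, 4}  B4 = {1, 2, 3}
Tree: B1–B2, B2–B3, B3–B4
Every bag has size at most 3, so the width is 3 − 1 = 2 and tw(G) ≤ 2. For the lower bound, G contains the cycle 3–5–6–4–1–2–3, so G is not a forest; only forests have treewidth ≤ 1, hence tw(G) ≥ 2. Hence tw(G) = 2 exactly.

2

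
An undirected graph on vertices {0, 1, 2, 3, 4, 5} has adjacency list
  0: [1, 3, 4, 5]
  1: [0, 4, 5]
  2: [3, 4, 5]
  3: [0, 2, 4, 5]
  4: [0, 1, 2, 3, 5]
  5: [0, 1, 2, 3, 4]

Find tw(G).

A width-3 tree decomposition is:
Bags: B1 = {2, 3, 4, 5}  B2 = {0, 3, 4, 5}  B3 = {0, 1, 4, 5}
Tree: B1–B2, B2–B3
Every bag has size at most 4, so the width is 4 − 1 = 3 and tw(G) ≤ 3. Conversely, {0, 1, 4, 5} is a clique of size 4, and the vertices of any clique must share a bag in every tree decomposition; so some bag has ≥ 4 vertices and tw(G) ≥ 3. Hence tw(G) = 3 exactly.

3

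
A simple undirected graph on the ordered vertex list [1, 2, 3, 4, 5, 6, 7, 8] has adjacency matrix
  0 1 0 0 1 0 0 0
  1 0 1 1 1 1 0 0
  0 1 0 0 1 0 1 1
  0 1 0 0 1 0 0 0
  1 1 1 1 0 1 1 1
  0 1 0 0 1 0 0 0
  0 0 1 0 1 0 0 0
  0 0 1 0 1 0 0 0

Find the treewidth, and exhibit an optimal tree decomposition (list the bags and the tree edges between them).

Every bag has size at most 3, so the width is 3 − 1 = 2 and tw(G) ≤ 2. Conversely, {3, 5, 8} is a clique of size 3, and the vertices of any clique must share a bag in every tree decomposition; so some bag has ≥ 3 vertices and tw(G) ≥ 2. Therefore the treewidth is 2.

Treewidth 2.
One such decomposition:
Bags: B1 = {1, 2, 5}  B2 = {2, 3, 5}  B3 = {2, 5, 6}  B4 = {2, 4, 5}  B5 = {3, 5, 7}  B6 = {3, 5, 8}
Tree: B1–B2, B1–B3, B1–B4, B2–B5, B2–B6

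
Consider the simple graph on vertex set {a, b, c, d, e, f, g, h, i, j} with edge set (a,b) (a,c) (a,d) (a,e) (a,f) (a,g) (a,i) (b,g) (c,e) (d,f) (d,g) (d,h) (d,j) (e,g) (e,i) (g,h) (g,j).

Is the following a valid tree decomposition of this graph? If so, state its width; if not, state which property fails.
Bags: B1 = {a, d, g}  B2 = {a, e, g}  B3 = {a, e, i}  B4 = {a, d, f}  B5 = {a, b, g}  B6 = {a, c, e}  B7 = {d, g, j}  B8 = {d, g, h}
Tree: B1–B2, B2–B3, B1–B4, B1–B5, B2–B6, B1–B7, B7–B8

Yes; width 2.

Checking the three conditions: (i) the bags cover all of {a, b, c, d, e, f, g, h, i, j}; (ii) for each edge, some bag contains both endpoints; (iii) the bags containing any fixed vertex form a subtree. All hold, so the decomposition is valid with width 3 − 1 = 2.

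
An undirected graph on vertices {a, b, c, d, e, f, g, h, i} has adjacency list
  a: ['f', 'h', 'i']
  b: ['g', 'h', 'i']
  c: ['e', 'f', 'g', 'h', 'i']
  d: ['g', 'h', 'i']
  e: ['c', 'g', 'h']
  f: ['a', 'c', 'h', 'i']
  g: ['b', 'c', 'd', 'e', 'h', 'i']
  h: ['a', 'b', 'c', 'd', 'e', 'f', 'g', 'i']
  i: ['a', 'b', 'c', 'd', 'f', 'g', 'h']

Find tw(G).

3

A width-3 tree decomposition is:
Bags: B1 = {c, f, h, i}  B2 = {c, g, h, i}  B3 = {a, f, h, i}  B4 = {d, g, h, i}  B5 = {b, g, h, i}  B6 = {c, e, g, h}
Tree: B1–B2, B1–B3, B2–B4, B4–B5, B2–B6
Every bag has size at most 4, so the width is 4 − 1 = 3 and tw(G) ≤ 3. Conversely, {c, e, g, h} is a clique of size 4, and the vertices of any clique must share a bag in every tree decomposition; so some bag has ≥ 4 vertices and tw(G) ≥ 3. Therefore the treewidth is 3.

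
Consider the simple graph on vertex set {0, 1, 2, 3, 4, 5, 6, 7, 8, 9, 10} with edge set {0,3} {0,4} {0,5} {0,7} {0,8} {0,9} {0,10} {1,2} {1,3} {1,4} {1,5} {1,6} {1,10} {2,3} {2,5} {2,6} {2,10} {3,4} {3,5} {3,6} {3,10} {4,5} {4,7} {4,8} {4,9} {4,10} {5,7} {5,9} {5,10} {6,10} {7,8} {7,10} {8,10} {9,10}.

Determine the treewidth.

4

A width-4 tree decomposition is:
Bags: B1 = {0, 3, 4, 5, 10}  B2 = {1, 3, 4, 5, 10}  B3 = {1, 2, 3, 5, 10}  B4 = {1, 2, 3, 6, 10}  B5 = {0, 4, 5, 7, 10}  B6 = {0, 4, 7, 8, 10}  B7 = {0, 4, 5, 9, 10}
Tree: B1–B2, B2–B3, B3–B4, B1–B5, B5–B6, B5–B7
Every bag has size at most 5, so the width is 5 − 1 = 4 and tw(G) ≤ 4. On the other hand G contains the 5-clique {1, 2, 3, 5, 10}. A clique must lie in a single bag of any decomposition, so no decomposition can have width below 4. Therefore the treewidth is 4.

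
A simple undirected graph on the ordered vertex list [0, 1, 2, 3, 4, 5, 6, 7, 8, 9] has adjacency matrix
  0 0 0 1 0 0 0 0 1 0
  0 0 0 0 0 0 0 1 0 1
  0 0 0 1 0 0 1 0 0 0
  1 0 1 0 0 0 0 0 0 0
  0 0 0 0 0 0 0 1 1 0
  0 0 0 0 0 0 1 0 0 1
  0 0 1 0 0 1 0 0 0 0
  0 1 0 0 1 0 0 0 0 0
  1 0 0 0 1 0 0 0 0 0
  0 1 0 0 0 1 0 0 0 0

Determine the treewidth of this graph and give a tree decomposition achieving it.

Treewidth 2.
One such decomposition:
Bags: B1 = {1, 7, 9}  B2 = {5, 7, 9}  B3 = {5, 6, 7}  B4 = {2, 6, 7}  B5 = {2, 3, 7}  B6 = {0, 3, 7}  B7 = {0, 7, 8}  B8 = {4, 7, 8}
Tree: B1–B2, B2–B3, B3–B4, B4–B5, B5–B6, B6–B7, B7–B8

Each bag holds 3 vertices, so the decomposition has width 2, which upper-bounds the treewidth. For the lower bound, G contains the cycle 7–1–9–5–6–2–3–0–8–4–7, so G is not a forest; only forests have treewidth ≤ 1, hence tw(G) ≥ 2. The upper and lower bounds meet at 2, so that is the treewidth.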